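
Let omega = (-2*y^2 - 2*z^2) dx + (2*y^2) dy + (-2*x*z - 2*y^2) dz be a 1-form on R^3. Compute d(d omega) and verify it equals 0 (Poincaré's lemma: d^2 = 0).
d(d omega) = 0

Step 1: d omega = sum_{i<j} (∂f_j/∂x_i - ∂f_i/∂x_j) dx_i ∧ dx_j:
  coeff of dx ∧ dy: 4*y
  coeff of dx ∧ dz: 2*z
  coeff of dy ∧ dz: -4*y
Step 2: Apply d again to each 2-form coefficient. The only possible 3-form in R^3 is dx ∧ dy ∧ dz, with coefficient
  ∂(coeff of dy∧dz)/∂x - ∂(coeff of dx∧dz)/∂y + ∂(coeff of dx∧dy)/∂z
  = ∂/∂x (-4*y) - ∂/∂y (2*z) + ∂/∂z (4*y).
Each of these terms simplifies to sums of mixed partials that cancel in pairs. The result is 0 (by equality of mixed partials for smooth functions — Schwarz / Clairaut).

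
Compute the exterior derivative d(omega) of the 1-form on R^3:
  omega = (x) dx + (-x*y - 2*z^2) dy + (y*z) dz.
d(omega) = (-y) dx ∧ dy + (5*z) dy ∧ dz

For a 1-form omega = sum_i f_i dx_i, the exterior derivative is
  d(omega) = sum_{i < j} (∂f_j/∂x_i - ∂f_i/∂x_j) dx_i ∧ dx_j.
  coefficient of dx ∧ dy: ∂f_2/∂x - ∂f_1/∂y = ∂(-x*y - 2*z^2)/∂x - ∂(x)/∂y = -y
  coefficient of dy ∧ dz: ∂f_3/∂y - ∂f_2/∂z = ∂(y*z)/∂y - ∂(-x*y - 2*z^2)/∂z = 5*z
Assembling: d(omega) = (-y) dx ∧ dy + (5*z) dy ∧ dz.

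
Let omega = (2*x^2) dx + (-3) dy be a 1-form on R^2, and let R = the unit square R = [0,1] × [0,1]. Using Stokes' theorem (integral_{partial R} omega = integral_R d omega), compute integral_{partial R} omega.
integral_(partial R) omega = 0

Stokes: integral_partial_R omega = integral_R d omega with d omega = (∂Q/∂x - ∂P/∂y) dx ∧ dy.
  ∂Q/∂x = 0
  ∂P/∂y = 0
  integrand = ∂Q/∂x - ∂P/∂y = 0.
Integrating over R: integral_0^1 integral_0^1 (0) dx dy = 0.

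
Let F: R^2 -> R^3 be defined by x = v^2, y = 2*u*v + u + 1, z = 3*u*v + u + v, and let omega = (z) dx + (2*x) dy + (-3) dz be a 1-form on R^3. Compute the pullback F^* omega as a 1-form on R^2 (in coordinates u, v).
F^* omega = (4*v^3 + 2*v^2 - 9*v - 3) du + (10*u*v^2 + 2*u*v - 9*u + 2*v^2 - 3) dv

Using F^*(f dg) = (f ∘ F) d(g ∘ F), substitute each coordinate x_i by F_i(u, v) in f_i, and replace dx_i by d F_i = (∂F_i/∂u) du + (∂F_i/∂v) dv.
  For the x component: f_1(F) = 3*u*v + u + v; d F_1 = (0) du + (2*v) dv
  For the y component: f_2(F) = 2*v^2; d F_2 = (2*v + 1) du + (2*u) dv
  For the z component: f_3(F) = -3; d F_3 = (3*v + 1) du + (3*u + 1) dv
Combining and collecting du, dv coefficients:
  coeff of du: 4*v^3 + 2*v^2 - 9*v - 3
  coeff of dv: 10*u*v^2 + 2*u*v - 9*u + 2*v^2 - 3
F^* omega = (4*v^3 + 2*v^2 - 9*v - 3) du + (10*u*v^2 + 2*u*v - 9*u + 2*v^2 - 3) dv.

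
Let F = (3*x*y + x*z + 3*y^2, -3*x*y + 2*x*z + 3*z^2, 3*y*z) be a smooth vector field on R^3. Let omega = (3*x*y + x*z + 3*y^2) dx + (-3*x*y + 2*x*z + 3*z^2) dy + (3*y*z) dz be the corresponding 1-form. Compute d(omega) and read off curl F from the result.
d(omega) = (-2*x - 3*z) dy ∧ dz + (x) dz ∧ dx + (-3*x - 9*y + 2*z) dx ∧ dy; curl F = (-2*x - 3*z, x, -3*x - 9*y + 2*z)

d omega = sum_{i<j} (∂f_j/∂x_i - ∂f_i/∂x_j) dx_i ∧ dx_j. Under the identification (dy ∧ dz, dz ∧ dx, dx ∧ dy) ↔ (e_x, e_y, e_z), the coefficients are exactly the components of curl F. Compute:
  ∂R/∂y - ∂Q/∂z = (3*z) - (2*x + 6*z) = -2*x - 3*z
  ∂P/∂z - ∂R/∂x = (x) - (0) = x
  ∂Q/∂x - ∂P/∂y = (-3*y + 2*z) - (3*x + 6*y) = -3*x - 9*y + 2*z.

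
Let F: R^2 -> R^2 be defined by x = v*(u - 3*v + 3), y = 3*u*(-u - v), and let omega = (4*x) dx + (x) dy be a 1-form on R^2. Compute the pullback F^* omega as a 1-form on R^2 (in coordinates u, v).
F^* omega = (v*(-6*u^2 + 19*u*v - 18*u - 3*v^2 + 3*v)) du + (v*(u^2 - 27*u*v + 15*u + 72*v^2 - 108*v + 36)) dv

Using F^*(f dg) = (f ∘ F) d(g ∘ F), substitute each coordinate x_i by F_i(u, v) in f_i, and replace dx_i by d F_i = (∂F_i/∂u) du + (∂F_i/∂v) dv.
  For the x component: f_1(F) = 4*v*(u - 3*v + 3); d F_1 = (v) du + (u - 6*v + 3) dv
  For the y component: f_2(F) = v*(u - 3*v + 3); d F_2 = (-6*u - 3*v) du + (-3*u) dv
Combining and collecting du, dv coefficients:
  coeff of du: v*(-6*u^2 + 19*u*v - 18*u - 3*v^2 + 3*v)
  coeff of dv: v*(u^2 - 27*u*v + 15*u + 72*v^2 - 108*v + 36)
F^* omega = (v*(-6*u^2 + 19*u*v - 18*u - 3*v^2 + 3*v)) du + (v*(u^2 - 27*u*v + 15*u + 72*v^2 - 108*v + 36)) dv.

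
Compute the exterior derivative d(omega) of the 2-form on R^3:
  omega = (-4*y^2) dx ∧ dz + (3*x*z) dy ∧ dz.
d(omega) = (8*y + 3*z) dx ∧ dy ∧ dz

For a 2-form omega = sum_{i<j} g_{ij} dx_i ∧ dx_j, the exterior derivative is
  d(omega) = sum_{i<j} d(g_{ij}) ∧ dx_i ∧ dx_j = sum_{i<j, k} (∂g_{ij}/∂x_k) dx_k ∧ dx_i ∧ dx_j.
Expand each term, using dx_k ∧ dx_i ∧ dx_j = sgn(permutation) dx_{(a)} ∧ dx_{(b)} ∧ dx_{(c)} with (a < b < c) sorted:
  d(-4*y^2) includes (∂/∂y)(-4*y^2) dy = (-8*y) dy, which multiplied by dx ∧ dz gives (8*y) dx ∧ dy ∧ dz
  d(3*x*z) includes (∂/∂x)(3*x*z) dx = (3*z) dx, which multiplied by dy ∧ dz gives (3*z) dx ∧ dy ∧ dz
Collecting like 3-forms: d(omega) = (8*y + 3*z) dx ∧ dy ∧ dz.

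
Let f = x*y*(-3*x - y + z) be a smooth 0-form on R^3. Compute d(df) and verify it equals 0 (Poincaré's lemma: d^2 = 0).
d(df) = 0

Step 1: df = sum_i (∂f/∂x_i) dx_i = (y*(-6*x - y + z)) dx + (x*(-3*x - 2*y + z)) dy + (x*y) dz.
Step 2: Apply d again. Using the 1-form formula, the coefficient of dx ∧ dy in d(df) is ∂^2 f/∂x ∂y - ∂^2 f/∂y ∂x = (-6*x - 2*y + z) - (-6*x - 2*y + z) = 0 (equality of mixed partials for smooth f).
Similarly for dx ∧ dz and dy ∧ dz — all coefficients vanish. So d(df) = 0.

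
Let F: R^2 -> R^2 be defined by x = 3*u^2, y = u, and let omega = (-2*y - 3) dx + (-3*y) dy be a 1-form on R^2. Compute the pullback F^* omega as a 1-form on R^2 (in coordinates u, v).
F^* omega = (3*u*(-4*u - 7)) du

Using F^*(f dg) = (f ∘ F) d(g ∘ F), substitute each coordinate x_i by F_i(u, v) in f_i, and replace dx_i by d F_i = (∂F_i/∂u) du + (∂F_i/∂v) dv.
  For the x component: f_1(F) = -2*u - 3; d F_1 = (6*u) du + (0) dv
  For the y component: f_2(F) = -3*u; d F_2 = (1) du + (0) dv
Combining and collecting du, dv coefficients:
  coeff of du: 3*u*(-4*u - 7)
  coeff of dv: 0
F^* omega = (3*u*(-4*u - 7)) du.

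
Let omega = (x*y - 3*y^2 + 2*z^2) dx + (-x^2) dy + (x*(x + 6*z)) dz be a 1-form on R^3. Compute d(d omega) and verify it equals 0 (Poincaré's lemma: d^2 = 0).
d(d omega) = 0

Step 1: d omega = sum_{i<j} (∂f_j/∂x_i - ∂f_i/∂x_j) dx_i ∧ dx_j:
  coeff of dx ∧ dy: -3*x + 6*y
  coeff of dx ∧ dz: 2*x + 2*z
  coeff of dy ∧ dz: 0
Step 2: Apply d again to each 2-form coefficient. The only possible 3-form in R^3 is dx ∧ dy ∧ dz, with coefficient
  ∂(coeff of dy∧dz)/∂x - ∂(coeff of dx∧dz)/∂y + ∂(coeff of dx∧dy)/∂z
  = ∂/∂x (0) - ∂/∂y (2*x + 2*z) + ∂/∂z (-3*x + 6*y).
Each of these terms simplifies to sums of mixed partials that cancel in pairs. The result is 0 (by equality of mixed partials for smooth functions — Schwarz / Clairaut).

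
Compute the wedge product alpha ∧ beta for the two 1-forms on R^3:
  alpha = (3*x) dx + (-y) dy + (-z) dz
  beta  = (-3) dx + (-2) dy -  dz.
alpha ∧ beta = (-6*x - 3*y) dx ∧ dy + (-3*x - 3*z) dx ∧ dz + (y - 2*z) dy ∧ dz

Distribute the wedge, using dx_i ∧ dx_j = -dx_j ∧ dx_i and dx_i ∧ dx_i = 0. For each pair (i, j) with i < j, the coefficient of dx_i ∧ dx_j in alpha ∧ beta is (alpha_i * beta_j - alpha_j * beta_i). Collecting: alpha ∧ beta = (-6*x - 3*y) dx ∧ dy + (-3*x - 3*z) dx ∧ dz + (y - 2*z) dy ∧ dz.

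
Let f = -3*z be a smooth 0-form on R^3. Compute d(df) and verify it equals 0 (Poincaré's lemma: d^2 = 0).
d(df) = 0

Step 1: df = sum_i (∂f/∂x_i) dx_i = (0) dx + (0) dy + (-3) dz.
Step 2: Apply d again. Using the 1-form formula, the coefficient of dx ∧ dy in d(df) is ∂^2 f/∂x ∂y - ∂^2 f/∂y ∂x = (0) - (0) = 0 (equality of mixed partials for smooth f).
Similarly for dx ∧ dz and dy ∧ dz — all coefficients vanish. So d(df) = 0.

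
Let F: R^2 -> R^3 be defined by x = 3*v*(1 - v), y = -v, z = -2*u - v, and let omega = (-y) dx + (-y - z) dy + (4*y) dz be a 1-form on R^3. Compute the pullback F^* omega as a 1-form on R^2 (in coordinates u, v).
F^* omega = (8*v) du + (-2*u - 6*v^2 + 5*v) dv

Using F^*(f dg) = (f ∘ F) d(g ∘ F), substitute each coordinate x_i by F_i(u, v) in f_i, and replace dx_i by d F_i = (∂F_i/∂u) du + (∂F_i/∂v) dv.
  For the x component: f_1(F) = v; d F_1 = (0) du + (3 - 6*v) dv
  For the y component: f_2(F) = 2*u + 2*v; d F_2 = (0) du + (-1) dv
  For the z component: f_3(F) = -4*v; d F_3 = (-2) du + (-1) dv
Combining and collecting du, dv coefficients:
  coeff of du: 8*v
  coeff of dv: -2*u - 6*v^2 + 5*v
F^* omega = (8*v) du + (-2*u - 6*v^2 + 5*v) dv.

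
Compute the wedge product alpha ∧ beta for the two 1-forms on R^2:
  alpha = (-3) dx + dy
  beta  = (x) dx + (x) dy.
alpha ∧ beta = (-4*x) dx ∧ dy

Distribute the wedge, using dx_i ∧ dx_j = -dx_j ∧ dx_i and dx_i ∧ dx_i = 0. For each pair (i, j) with i < j, the coefficient of dx_i ∧ dx_j in alpha ∧ beta is (alpha_i * beta_j - alpha_j * beta_i). Collecting: alpha ∧ beta = (-4*x) dx ∧ dy.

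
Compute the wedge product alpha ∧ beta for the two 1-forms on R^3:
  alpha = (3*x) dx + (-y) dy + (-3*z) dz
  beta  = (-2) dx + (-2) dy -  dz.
alpha ∧ beta = (-6*x - 2*y) dx ∧ dy + (-3*x - 6*z) dx ∧ dz + (y - 6*z) dy ∧ dz

Distribute the wedge, using dx_i ∧ dx_j = -dx_j ∧ dx_i and dx_i ∧ dx_i = 0. For each pair (i, j) with i < j, the coefficient of dx_i ∧ dx_j in alpha ∧ beta is (alpha_i * beta_j - alpha_j * beta_i). Collecting: alpha ∧ beta = (-6*x - 2*y) dx ∧ dy + (-3*x - 6*z) dx ∧ dz + (y - 6*z) dy ∧ dz.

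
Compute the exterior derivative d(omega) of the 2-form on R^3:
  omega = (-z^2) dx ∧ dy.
d(omega) = (-2*z) dx ∧ dy ∧ dz

For a 2-form omega = sum_{i<j} g_{ij} dx_i ∧ dx_j, the exterior derivative is
  d(omega) = sum_{i<j} d(g_{ij}) ∧ dx_i ∧ dx_j = sum_{i<j, k} (∂g_{ij}/∂x_k) dx_k ∧ dx_i ∧ dx_j.
Expand each term, using dx_k ∧ dx_i ∧ dx_j = sgn(permutation) dx_{(a)} ∧ dx_{(b)} ∧ dx_{(c)} with (a < b < c) sorted:
  d(-z^2) includes (∂/∂z)(-z^2) dz = (-2*z) dz, which multiplied by dx ∧ dy gives (-2*z) dx ∧ dy ∧ dz
Collecting like 3-forms: d(omega) = (-2*z) dx ∧ dy ∧ dz.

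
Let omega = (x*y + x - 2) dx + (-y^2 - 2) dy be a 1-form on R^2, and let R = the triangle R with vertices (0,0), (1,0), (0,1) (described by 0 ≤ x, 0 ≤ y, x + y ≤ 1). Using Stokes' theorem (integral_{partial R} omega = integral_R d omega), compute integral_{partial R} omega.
integral_(partial R) omega = -1/6

Stokes: integral_partial_R omega = integral_R d omega with d omega = (∂Q/∂x - ∂P/∂y) dx ∧ dy.
  ∂Q/∂x = 0
  ∂P/∂y = x
  integrand = ∂Q/∂x - ∂P/∂y = -x.
Integrating over R: integral_0^1 integral_0^{1-x} (-x) dy dx = -1/6.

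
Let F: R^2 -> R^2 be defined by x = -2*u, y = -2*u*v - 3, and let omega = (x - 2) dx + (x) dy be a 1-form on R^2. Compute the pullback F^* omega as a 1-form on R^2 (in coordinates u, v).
F^* omega = (4*u*v + 4*u + 4) du + (4*u^2) dv

Using F^*(f dg) = (f ∘ F) d(g ∘ F), substitute each coordinate x_i by F_i(u, v) in f_i, and replace dx_i by d F_i = (∂F_i/∂u) du + (∂F_i/∂v) dv.
  For the x component: f_1(F) = -2*u - 2; d F_1 = (-2) du + (0) dv
  For the y component: f_2(F) = -2*u; d F_2 = (-2*v) du + (-2*u) dv
Combining and collecting du, dv coefficients:
  coeff of du: 4*u*v + 4*u + 4
  coeff of dv: 4*u^2
F^* omega = (4*u*v + 4*u + 4) du + (4*u^2) dv.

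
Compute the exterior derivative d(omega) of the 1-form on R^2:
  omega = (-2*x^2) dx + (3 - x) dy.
d(omega) = (-1) dx ∧ dy

For a 1-form omega = sum_i f_i dx_i, the exterior derivative is
  d(omega) = sum_{i < j} (∂f_j/∂x_i - ∂f_i/∂x_j) dx_i ∧ dx_j.
  coefficient of dx ∧ dy: ∂f_2/∂x - ∂f_1/∂y = ∂(3 - x)/∂x - ∂(-2*x^2)/∂y = -1
Assembling: d(omega) = (-1) dx ∧ dy.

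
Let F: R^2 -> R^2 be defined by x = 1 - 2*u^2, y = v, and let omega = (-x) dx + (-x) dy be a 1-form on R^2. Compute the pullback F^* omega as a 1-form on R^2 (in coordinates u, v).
F^* omega = (-8*u^3 + 4*u) du + (2*u^2 - 1) dv

Using F^*(f dg) = (f ∘ F) d(g ∘ F), substitute each coordinate x_i by F_i(u, v) in f_i, and replace dx_i by d F_i = (∂F_i/∂u) du + (∂F_i/∂v) dv.
  For the x component: f_1(F) = 2*u^2 - 1; d F_1 = (-4*u) du + (0) dv
  For the y component: f_2(F) = 2*u^2 - 1; d F_2 = (0) du + (1) dv
Combining and collecting du, dv coefficients:
  coeff of du: -8*u^3 + 4*u
  coeff of dv: 2*u^2 - 1
F^* omega = (-8*u^3 + 4*u) du + (2*u^2 - 1) dv.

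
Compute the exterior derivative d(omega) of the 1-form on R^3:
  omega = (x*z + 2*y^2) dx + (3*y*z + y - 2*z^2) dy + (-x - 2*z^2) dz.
d(omega) = (-4*y) dx ∧ dy + (-x - 1) dx ∧ dz + (-3*y + 4*z) dy ∧ dz

For a 1-form omega = sum_i f_i dx_i, the exterior derivative is
  d(omega) = sum_{i < j} (∂f_j/∂x_i - ∂f_i/∂x_j) dx_i ∧ dx_j.
  coefficient of dx ∧ dy: ∂f_2/∂x - ∂f_1/∂y = ∂(3*y*z + y - 2*z^2)/∂x - ∂(x*z + 2*y^2)/∂y = -4*y
  coefficient of dx ∧ dz: ∂f_3/∂x - ∂f_1/∂z = ∂(-x - 2*z^2)/∂x - ∂(x*z + 2*y^2)/∂z = -x - 1
  coefficient of dy ∧ dz: ∂f_3/∂y - ∂f_2/∂z = ∂(-x - 2*z^2)/∂y - ∂(3*y*z + y - 2*z^2)/∂z = -3*y + 4*z
Assembling: d(omega) = (-4*y) dx ∧ dy + (-x - 1) dx ∧ dz + (-3*y + 4*z) dy ∧ dz.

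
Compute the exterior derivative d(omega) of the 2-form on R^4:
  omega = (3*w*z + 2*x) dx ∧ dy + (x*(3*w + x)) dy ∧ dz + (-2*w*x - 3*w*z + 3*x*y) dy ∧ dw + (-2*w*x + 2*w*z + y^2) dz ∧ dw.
d(omega) = (6*w + 2*x) dx ∧ dy ∧ dz + (-2*w + 3*y + 3*z) dx ∧ dy ∧ dw + (3*w + 3*x + 2*y) dy ∧ dz ∧ dw + (-2*w) dx ∧ dz ∧ dw

For a 2-form omega = sum_{i<j} g_{ij} dx_i ∧ dx_j, the exterior derivative is
  d(omega) = sum_{i<j} d(g_{ij}) ∧ dx_i ∧ dx_j = sum_{i<j, k} (∂g_{ij}/∂x_k) dx_k ∧ dx_i ∧ dx_j.
Expand each term, using dx_k ∧ dx_i ∧ dx_j = sgn(permutation) dx_{(a)} ∧ dx_{(b)} ∧ dx_{(c)} with (a < b < c) sorted:
  d(3*w*z + 2*x) includes (∂/∂z)(3*w*z + 2*x) dz = (3*w) dz, which multiplied by dx ∧ dy gives (3*w) dx ∧ dy ∧ dz
  d(3*w*z + 2*x) includes (∂/∂w)(3*w*z + 2*x) dw = (3*z) dw, which multiplied by dx ∧ dy gives (3*z) dx ∧ dy ∧ dw
  d(x*(3*w + x)) includes (∂/∂x)(x*(3*w + x)) dx = (3*w + 2*x) dx, which multiplied by dy ∧ dz gives (3*w + 2*x) dx ∧ dy ∧ dz
  d(x*(3*w + x)) includes (∂/∂w)(x*(3*w + x)) dw = (3*x) dw, which multiplied by dy ∧ dz gives (3*x) dy ∧ dz ∧ dw
  d(-2*w*x - 3*w*z + 3*x*y) includes (∂/∂x)(-2*w*x - 3*w*z + 3*x*y) dx = (-2*w + 3*y) dx, which multiplied by dy ∧ dw gives (-2*w + 3*y) dx ∧ dy ∧ dw
  d(-2*w*x - 3*w*z + 3*x*y) includes (∂/∂z)(-2*w*x - 3*w*z + 3*x*y) dz = (-3*w) dz, which multiplied by dy ∧ dw gives (3*w) dy ∧ dz ∧ dw
  d(-2*w*x + 2*w*z + y^2) includes (∂/∂x)(-2*w*x + 2*w*z + y^2) dx = (-2*w) dx, which multiplied by dz ∧ dw gives (-2*w) dx ∧ dz ∧ dw
  d(-2*w*x + 2*w*z + y^2) includes (∂/∂y)(-2*w*x + 2*w*z + y^2) dy = (2*y) dy, which multiplied by dz ∧ dw gives (2*y) dy ∧ dz ∧ dw
Collecting like 3-forms: d(omega) = (6*w + 2*x) dx ∧ dy ∧ dz + (-2*w + 3*y + 3*z) dx ∧ dy ∧ dw + (3*w + 3*x + 2*y) dy ∧ dz ∧ dw + (-2*w) dx ∧ dz ∧ dw.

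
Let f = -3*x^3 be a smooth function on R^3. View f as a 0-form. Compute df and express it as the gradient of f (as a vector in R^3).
df = (-9*x^2) dx + (0) dy + (0) dz; grad f = (-9*x^2, 0, 0)

For a 0-form f, d f = (∂f/∂x) dx + (∂f/∂y) dy + (∂f/∂z) dz. The components of the vector representation are exactly the entries of grad f in Cartesian coordinates:
  ∂f/∂x = -9*x^2
  ∂f/∂y = 0
  ∂f/∂z = 0.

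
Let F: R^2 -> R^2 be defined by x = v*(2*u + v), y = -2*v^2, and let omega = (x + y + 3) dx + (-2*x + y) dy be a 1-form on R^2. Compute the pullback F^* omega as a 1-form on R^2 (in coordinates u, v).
F^* omega = (2*v*(2*u*v - v^2 + 3)) du + (4*u^2*v + 18*u*v^2 + 6*u + 14*v^3 + 6*v) dv

Using F^*(f dg) = (f ∘ F) d(g ∘ F), substitute each coordinate x_i by F_i(u, v) in f_i, and replace dx_i by d F_i = (∂F_i/∂u) du + (∂F_i/∂v) dv.
  For the x component: f_1(F) = 2*u*v - v^2 + 3; d F_1 = (2*v) du + (2*u + 2*v) dv
  For the y component: f_2(F) = 4*v*(-u - v); d F_2 = (0) du + (-4*v) dv
Combining and collecting du, dv coefficients:
  coeff of du: 2*v*(2*u*v - v^2 + 3)
  coeff of dv: 4*u^2*v + 18*u*v^2 + 6*u + 14*v^3 + 6*v
F^* omega = (2*v*(2*u*v - v^2 + 3)) du + (4*u^2*v + 18*u*v^2 + 6*u + 14*v^3 + 6*v) dv.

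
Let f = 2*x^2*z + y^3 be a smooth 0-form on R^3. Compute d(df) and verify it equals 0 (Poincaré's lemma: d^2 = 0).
d(df) = 0

Step 1: df = sum_i (∂f/∂x_i) dx_i = (4*x*z) dx + (3*y^2) dy + (2*x^2) dz.
Step 2: Apply d again. Using the 1-form formula, the coefficient of dx ∧ dy in d(df) is ∂^2 f/∂x ∂y - ∂^2 f/∂y ∂x = (0) - (0) = 0 (equality of mixed partials for smooth f).
Similarly for dx ∧ dz and dy ∧ dz — all coefficients vanish. So d(df) = 0.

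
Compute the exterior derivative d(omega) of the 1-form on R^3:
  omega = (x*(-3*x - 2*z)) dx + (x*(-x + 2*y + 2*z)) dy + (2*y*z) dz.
d(omega) = (-2*x + 2*y + 2*z) dx ∧ dy + (2*x) dx ∧ dz + (-2*x + 2*z) dy ∧ dz

For a 1-form omega = sum_i f_i dx_i, the exterior derivative is
  d(omega) = sum_{i < j} (∂f_j/∂x_i - ∂f_i/∂x_j) dx_i ∧ dx_j.
  coefficient of dx ∧ dy: ∂f_2/∂x - ∂f_1/∂y = ∂(x*(-x + 2*y + 2*z))/∂x - ∂(x*(-3*x - 2*z))/∂y = -2*x + 2*y + 2*z
  coefficient of dx ∧ dz: ∂f_3/∂x - ∂f_1/∂z = ∂(2*y*z)/∂x - ∂(x*(-3*x - 2*z))/∂z = 2*x
  coefficient of dy ∧ dz: ∂f_3/∂y - ∂f_2/∂z = ∂(2*y*z)/∂y - ∂(x*(-x + 2*y + 2*z))/∂z = -2*x + 2*z
Assembling: d(omega) = (-2*x + 2*y + 2*z) dx ∧ dy + (2*x) dx ∧ dz + (-2*x + 2*z) dy ∧ dz.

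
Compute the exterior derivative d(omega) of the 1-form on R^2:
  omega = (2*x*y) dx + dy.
d(omega) = (-2*x) dx ∧ dy

For a 1-form omega = sum_i f_i dx_i, the exterior derivative is
  d(omega) = sum_{i < j} (∂f_j/∂x_i - ∂f_i/∂x_j) dx_i ∧ dx_j.
  coefficient of dx ∧ dy: ∂f_2/∂x - ∂f_1/∂y = ∂(1)/∂x - ∂(2*x*y)/∂y = -2*x
Assembling: d(omega) = (-2*x) dx ∧ dy.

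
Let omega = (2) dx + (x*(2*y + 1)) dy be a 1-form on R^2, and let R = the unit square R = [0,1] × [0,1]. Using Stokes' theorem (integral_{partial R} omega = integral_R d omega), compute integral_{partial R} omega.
integral_(partial R) omega = 2

Stokes: integral_partial_R omega = integral_R d omega with d omega = (∂Q/∂x - ∂P/∂y) dx ∧ dy.
  ∂Q/∂x = 2*y + 1
  ∂P/∂y = 0
  integrand = ∂Q/∂x - ∂P/∂y = 2*y + 1.
Integrating over R: integral_0^1 integral_0^1 (2*y + 1) dx dy = 2.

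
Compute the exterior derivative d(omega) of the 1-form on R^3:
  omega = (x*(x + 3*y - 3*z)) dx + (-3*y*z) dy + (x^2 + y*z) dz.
d(omega) = (-3*x) dx ∧ dy + (5*x) dx ∧ dz + (3*y + z) dy ∧ dz

For a 1-form omega = sum_i f_i dx_i, the exterior derivative is
  d(omega) = sum_{i < j} (∂f_j/∂x_i - ∂f_i/∂x_j) dx_i ∧ dx_j.
  coefficient of dx ∧ dy: ∂f_2/∂x - ∂f_1/∂y = ∂(-3*y*z)/∂x - ∂(x*(x + 3*y - 3*z))/∂y = -3*x
  coefficient of dx ∧ dz: ∂f_3/∂x - ∂f_1/∂z = ∂(x^2 + y*z)/∂x - ∂(x*(x + 3*y - 3*z))/∂z = 5*x
  coefficient of dy ∧ dz: ∂f_3/∂y - ∂f_2/∂z = ∂(x^2 + y*z)/∂y - ∂(-3*y*z)/∂z = 3*y + z
Assembling: d(omega) = (-3*x) dx ∧ dy + (5*x) dx ∧ dz + (3*y + z) dy ∧ dz.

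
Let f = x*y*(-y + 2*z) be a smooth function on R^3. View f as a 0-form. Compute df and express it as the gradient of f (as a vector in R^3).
df = (y*(-y + 2*z)) dx + (2*x*(-y + z)) dy + (2*x*y) dz; grad f = (y*(-y + 2*z), 2*x*(-y + z), 2*x*y)

For a 0-form f, d f = (∂f/∂x) dx + (∂f/∂y) dy + (∂f/∂z) dz. The components of the vector representation are exactly the entries of grad f in Cartesian coordinates:
  ∂f/∂x = y*(-y + 2*z)
  ∂f/∂y = 2*x*(-y + z)
  ∂f/∂z = 2*x*y.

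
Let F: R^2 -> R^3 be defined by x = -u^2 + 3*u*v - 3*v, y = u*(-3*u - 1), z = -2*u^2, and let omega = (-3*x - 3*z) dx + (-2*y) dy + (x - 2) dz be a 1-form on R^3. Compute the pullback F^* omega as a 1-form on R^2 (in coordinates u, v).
F^* omega = (-50*u^3 + 33*u^2*v - 18*u^2 - 27*u*v^2 - 6*u*v + 6*u + 27*v^2) du + (27*u^3 - 27*u^2*v - 27*u^2 + 54*u*v - 27*v) dv

Using F^*(f dg) = (f ∘ F) d(g ∘ F), substitute each coordinate x_i by F_i(u, v) in f_i, and replace dx_i by d F_i = (∂F_i/∂u) du + (∂F_i/∂v) dv.
  For the x component: f_1(F) = 9*u^2 - 9*u*v + 9*v; d F_1 = (-2*u + 3*v) du + (3*u - 3) dv
  For the y component: f_2(F) = 2*u*(3*u + 1); d F_2 = (-6*u - 1) du + (0) dv
  For the z component: f_3(F) = -u^2 + 3*u*v - 3*v - 2; d F_3 = (-4*u) du + (0) dv
Combining and collecting du, dv coefficients:
  coeff of du: -50*u^3 + 33*u^2*v - 18*u^2 - 27*u*v^2 - 6*u*v + 6*u + 27*v^2
  coeff of dv: 27*u^3 - 27*u^2*v - 27*u^2 + 54*u*v - 27*v
F^* omega = (-50*u^3 + 33*u^2*v - 18*u^2 - 27*u*v^2 - 6*u*v + 6*u + 27*v^2) du + (27*u^3 - 27*u^2*v - 27*u^2 + 54*u*v - 27*v) dv.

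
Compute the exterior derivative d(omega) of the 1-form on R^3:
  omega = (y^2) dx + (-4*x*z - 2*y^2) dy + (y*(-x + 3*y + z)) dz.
d(omega) = (-2*y - 4*z) dx ∧ dy + (-y) dx ∧ dz + (3*x + 6*y + z) dy ∧ dz

For a 1-form omega = sum_i f_i dx_i, the exterior derivative is
  d(omega) = sum_{i < j} (∂f_j/∂x_i - ∂f_i/∂x_j) dx_i ∧ dx_j.
  coefficient of dx ∧ dy: ∂f_2/∂x - ∂f_1/∂y = ∂(-4*x*z - 2*y^2)/∂x - ∂(y^2)/∂y = -2*y - 4*z
  coefficient of dx ∧ dz: ∂f_3/∂x - ∂f_1/∂z = ∂(y*(-x + 3*y + z))/∂x - ∂(y^2)/∂z = -y
  coefficient of dy ∧ dz: ∂f_3/∂y - ∂f_2/∂z = ∂(y*(-x + 3*y + z))/∂y - ∂(-4*x*z - 2*y^2)/∂z = 3*x + 6*y + z
Assembling: d(omega) = (-2*y - 4*z) dx ∧ dy + (-y) dx ∧ dz + (3*x + 6*y + z) dy ∧ dz.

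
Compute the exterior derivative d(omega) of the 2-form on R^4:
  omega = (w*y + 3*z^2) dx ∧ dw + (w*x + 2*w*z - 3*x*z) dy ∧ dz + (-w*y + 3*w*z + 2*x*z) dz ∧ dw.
d(omega) = (-w) dx ∧ dy ∧ dw + (-4*z) dx ∧ dz ∧ dw + (w - 3*z) dx ∧ dy ∧ dz + (-w + x + 2*z) dy ∧ dz ∧ dw

For a 2-form omega = sum_{i<j} g_{ij} dx_i ∧ dx_j, the exterior derivative is
  d(omega) = sum_{i<j} d(g_{ij}) ∧ dx_i ∧ dx_j = sum_{i<j, k} (∂g_{ij}/∂x_k) dx_k ∧ dx_i ∧ dx_j.
Expand each term, using dx_k ∧ dx_i ∧ dx_j = sgn(permutation) dx_{(a)} ∧ dx_{(b)} ∧ dx_{(c)} with (a < b < c) sorted:
  d(w*y + 3*z^2) includes (∂/∂y)(w*y + 3*z^2) dy = (w) dy, which multiplied by dx ∧ dw gives (-w) dx ∧ dy ∧ dw
  d(w*y + 3*z^2) includes (∂/∂z)(w*y + 3*z^2) dz = (6*z) dz, which multiplied by dx ∧ dw gives (-6*z) dx ∧ dz ∧ dw
  d(w*x + 2*w*z - 3*x*z) includes (∂/∂x)(w*x + 2*w*z - 3*x*z) dx = (w - 3*z) dx, which multiplied by dy ∧ dz gives (w - 3*z) dx ∧ dy ∧ dz
  d(w*x + 2*w*z - 3*x*z) includes (∂/∂w)(w*x + 2*w*z - 3*x*z) dw = (x + 2*z) dw, which multiplied by dy ∧ dz gives (x + 2*z) dy ∧ dz ∧ dw
  d(-w*y + 3*w*z + 2*x*z) includes (∂/∂x)(-w*y + 3*w*z + 2*x*z) dx = (2*z) dx, which multiplied by dz ∧ dw gives (2*z) dx ∧ dz ∧ dw
  d(-w*y + 3*w*z + 2*x*z) includes (∂/∂y)(-w*y + 3*w*z + 2*x*z) dy = (-w) dy, which multiplied by dz ∧ dw gives (-w) dy ∧ dz ∧ dw
Collecting like 3-forms: d(omega) = (-w) dx ∧ dy ∧ dw + (-4*z) dx ∧ dz ∧ dw + (w - 3*z) dx ∧ dy ∧ dz + (-w + x + 2*z) dy ∧ dz ∧ dw.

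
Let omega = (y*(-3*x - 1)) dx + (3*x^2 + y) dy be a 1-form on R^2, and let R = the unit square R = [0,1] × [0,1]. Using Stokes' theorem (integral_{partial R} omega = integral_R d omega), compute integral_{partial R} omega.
integral_(partial R) omega = 11/2

Stokes: integral_partial_R omega = integral_R d omega with d omega = (∂Q/∂x - ∂P/∂y) dx ∧ dy.
  ∂Q/∂x = 6*x
  ∂P/∂y = -3*x - 1
  integrand = ∂Q/∂x - ∂P/∂y = 9*x + 1.
Integrating over R: integral_0^1 integral_0^1 (9*x + 1) dx dy = 11/2.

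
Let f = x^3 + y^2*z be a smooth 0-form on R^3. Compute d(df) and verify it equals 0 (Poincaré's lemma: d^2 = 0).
d(df) = 0

Step 1: df = sum_i (∂f/∂x_i) dx_i = (3*x^2) dx + (2*y*z) dy + (y^2) dz.
Step 2: Apply d again. Using the 1-form formula, the coefficient of dx ∧ dy in d(df) is ∂^2 f/∂x ∂y - ∂^2 f/∂y ∂x = (0) - (0) = 0 (equality of mixed partials for smooth f).
Similarly for dx ∧ dz and dy ∧ dz — all coefficients vanish. So d(df) = 0.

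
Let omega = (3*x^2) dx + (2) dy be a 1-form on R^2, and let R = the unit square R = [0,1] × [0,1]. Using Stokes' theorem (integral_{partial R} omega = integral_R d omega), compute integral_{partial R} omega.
integral_(partial R) omega = 0

Stokes: integral_partial_R omega = integral_R d omega with d omega = (∂Q/∂x - ∂P/∂y) dx ∧ dy.
  ∂Q/∂x = 0
  ∂P/∂y = 0
  integrand = ∂Q/∂x - ∂P/∂y = 0.
Integrating over R: integral_0^1 integral_0^1 (0) dx dy = 0.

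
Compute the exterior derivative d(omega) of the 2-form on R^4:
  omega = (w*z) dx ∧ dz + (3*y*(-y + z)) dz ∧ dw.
d(omega) = (z) dx ∧ dz ∧ dw + (-6*y + 3*z) dy ∧ dz ∧ dw

For a 2-form omega = sum_{i<j} g_{ij} dx_i ∧ dx_j, the exterior derivative is
  d(omega) = sum_{i<j} d(g_{ij}) ∧ dx_i ∧ dx_j = sum_{i<j, k} (∂g_{ij}/∂x_k) dx_k ∧ dx_i ∧ dx_j.
Expand each term, using dx_k ∧ dx_i ∧ dx_j = sgn(permutation) dx_{(a)} ∧ dx_{(b)} ∧ dx_{(c)} with (a < b < c) sorted:
  d(w*z) includes (∂/∂w)(w*z) dw = (z) dw, which multiplied by dx ∧ dz gives (z) dx ∧ dz ∧ dw
  d(3*y*(-y + z)) includes (∂/∂y)(3*y*(-y + z)) dy = (-6*y + 3*z) dy, which multiplied by dz ∧ dw gives (-6*y + 3*z) dy ∧ dz ∧ dw
Collecting like 3-forms: d(omega) = (z) dx ∧ dz ∧ dw + (-6*y + 3*z) dy ∧ dz ∧ dw.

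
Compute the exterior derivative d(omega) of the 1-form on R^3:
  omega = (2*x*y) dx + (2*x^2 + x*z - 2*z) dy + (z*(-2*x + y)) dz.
d(omega) = (2*x + z) dx ∧ dy + (-2*z) dx ∧ dz + (-x + z + 2) dy ∧ dz

For a 1-form omega = sum_i f_i dx_i, the exterior derivative is
  d(omega) = sum_{i < j} (∂f_j/∂x_i - ∂f_i/∂x_j) dx_i ∧ dx_j.
  coefficient of dx ∧ dy: ∂f_2/∂x - ∂f_1/∂y = ∂(2*x^2 + x*z - 2*z)/∂x - ∂(2*x*y)/∂y = 2*x + z
  coefficient of dx ∧ dz: ∂f_3/∂x - ∂f_1/∂z = ∂(z*(-2*x + y))/∂x - ∂(2*x*y)/∂z = -2*z
  coefficient of dy ∧ dz: ∂f_3/∂y - ∂f_2/∂z = ∂(z*(-2*x + y))/∂y - ∂(2*x^2 + x*z - 2*z)/∂z = -x + z + 2
Assembling: d(omega) = (2*x + z) dx ∧ dy + (-2*z) dx ∧ dz + (-x + z + 2) dy ∧ dz.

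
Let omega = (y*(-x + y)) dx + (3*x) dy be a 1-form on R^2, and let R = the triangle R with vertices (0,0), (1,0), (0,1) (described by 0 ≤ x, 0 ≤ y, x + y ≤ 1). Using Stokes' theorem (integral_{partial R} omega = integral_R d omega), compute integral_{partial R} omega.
integral_(partial R) omega = 4/3

Stokes: integral_partial_R omega = integral_R d omega with d omega = (∂Q/∂x - ∂P/∂y) dx ∧ dy.
  ∂Q/∂x = 3
  ∂P/∂y = -x + 2*y
  integrand = ∂Q/∂x - ∂P/∂y = x - 2*y + 3.
Integrating over R: integral_0^1 integral_0^{1-x} (x - 2*y + 3) dy dx = 4/3.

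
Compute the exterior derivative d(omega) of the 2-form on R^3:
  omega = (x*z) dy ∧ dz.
d(omega) = (z) dx ∧ dy ∧ dz

For a 2-form omega = sum_{i<j} g_{ij} dx_i ∧ dx_j, the exterior derivative is
  d(omega) = sum_{i<j} d(g_{ij}) ∧ dx_i ∧ dx_j = sum_{i<j, k} (∂g_{ij}/∂x_k) dx_k ∧ dx_i ∧ dx_j.
Expand each term, using dx_k ∧ dx_i ∧ dx_j = sgn(permutation) dx_{(a)} ∧ dx_{(b)} ∧ dx_{(c)} with (a < b < c) sorted:
  d(x*z) includes (∂/∂x)(x*z) dx = (z) dx, which multiplied by dy ∧ dz gives (z) dx ∧ dy ∧ dz
Collecting like 3-forms: d(omega) = (z) dx ∧ dy ∧ dz.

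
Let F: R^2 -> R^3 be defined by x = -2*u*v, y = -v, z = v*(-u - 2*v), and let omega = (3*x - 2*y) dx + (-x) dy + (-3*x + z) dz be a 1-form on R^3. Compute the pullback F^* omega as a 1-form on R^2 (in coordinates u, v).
F^* omega = (v^2*(7*u + 2*v - 4)) du + (v*(7*u^2 - 18*u*v - 6*u + 8*v^2)) dv

Using F^*(f dg) = (f ∘ F) d(g ∘ F), substitute each coordinate x_i by F_i(u, v) in f_i, and replace dx_i by d F_i = (∂F_i/∂u) du + (∂F_i/∂v) dv.
  For the x component: f_1(F) = 2*v*(1 - 3*u); d F_1 = (-2*v) du + (-2*u) dv
  For the y component: f_2(F) = 2*u*v; d F_2 = (0) du + (-1) dv
  For the z component: f_3(F) = v*(5*u - 2*v); d F_3 = (-v) du + (-u - 4*v) dv
Combining and collecting du, dv coefficients:
  coeff of du: v^2*(7*u + 2*v - 4)
  coeff of dv: v*(7*u^2 - 18*u*v - 6*u + 8*v^2)
F^* omega = (v^2*(7*u + 2*v - 4)) du + (v*(7*u^2 - 18*u*v - 6*u + 8*v^2)) dv.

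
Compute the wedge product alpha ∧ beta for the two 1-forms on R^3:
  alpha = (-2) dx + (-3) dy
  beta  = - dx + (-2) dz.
alpha ∧ beta = (4) dx ∧ dz + (-3) dx ∧ dy + (6) dy ∧ dz

Distribute the wedge, using dx_i ∧ dx_j = -dx_j ∧ dx_i and dx_i ∧ dx_i = 0. For each pair (i, j) with i < j, the coefficient of dx_i ∧ dx_j in alpha ∧ beta is (alpha_i * beta_j - alpha_j * beta_i). Collecting: alpha ∧ beta = (4) dx ∧ dz + (-3) dx ∧ dy + (6) dy ∧ dz.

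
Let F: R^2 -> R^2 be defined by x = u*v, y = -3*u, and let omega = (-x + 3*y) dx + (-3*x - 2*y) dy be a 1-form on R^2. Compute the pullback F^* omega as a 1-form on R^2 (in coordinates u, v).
F^* omega = (u*(-v^2 - 18)) du + (u^2*(-v - 9)) dv

Using F^*(f dg) = (f ∘ F) d(g ∘ F), substitute each coordinate x_i by F_i(u, v) in f_i, and replace dx_i by d F_i = (∂F_i/∂u) du + (∂F_i/∂v) dv.
  For the x component: f_1(F) = u*(-v - 9); d F_1 = (v) du + (u) dv
  For the y component: f_2(F) = 3*u*(2 - v); d F_2 = (-3) du + (0) dv
Combining and collecting du, dv coefficients:
  coeff of du: u*(-v^2 - 18)
  coeff of dv: u^2*(-v - 9)
F^* omega = (u*(-v^2 - 18)) du + (u^2*(-v - 9)) dv.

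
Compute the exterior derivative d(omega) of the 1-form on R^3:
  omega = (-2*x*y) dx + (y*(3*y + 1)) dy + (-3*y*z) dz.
d(omega) = (2*x) dx ∧ dy + (-3*z) dy ∧ dz

For a 1-form omega = sum_i f_i dx_i, the exterior derivative is
  d(omega) = sum_{i < j} (∂f_j/∂x_i - ∂f_i/∂x_j) dx_i ∧ dx_j.
  coefficient of dx ∧ dy: ∂f_2/∂x - ∂f_1/∂y = ∂(y*(3*y + 1))/∂x - ∂(-2*x*y)/∂y = 2*x
  coefficient of dy ∧ dz: ∂f_3/∂y - ∂f_2/∂z = ∂(-3*y*z)/∂y - ∂(y*(3*y + 1))/∂z = -3*z
Assembling: d(omega) = (2*x) dx ∧ dy + (-3*z) dy ∧ dz.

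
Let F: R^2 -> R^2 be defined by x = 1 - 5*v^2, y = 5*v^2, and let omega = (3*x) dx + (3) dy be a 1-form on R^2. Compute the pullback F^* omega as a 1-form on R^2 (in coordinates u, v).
F^* omega = (150*v^3) dv

Using F^*(f dg) = (f ∘ F) d(g ∘ F), substitute each coordinate x_i by F_i(u, v) in f_i, and replace dx_i by d F_i = (∂F_i/∂u) du + (∂F_i/∂v) dv.
  For the x component: f_1(F) = 3 - 15*v^2; d F_1 = (0) du + (-10*v) dv
  For the y component: f_2(F) = 3; d F_2 = (0) du + (10*v) dv
Combining and collecting du, dv coefficients:
  coeff of du: 0
  coeff of dv: 150*v^3
F^* omega = (150*v^3) dv.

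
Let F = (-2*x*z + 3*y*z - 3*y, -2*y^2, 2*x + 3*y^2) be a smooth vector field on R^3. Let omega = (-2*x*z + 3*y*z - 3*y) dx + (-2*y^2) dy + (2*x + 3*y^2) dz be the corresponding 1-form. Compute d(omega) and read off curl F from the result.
d(omega) = (6*y) dy ∧ dz + (-2*x + 3*y - 2) dz ∧ dx + (3 - 3*z) dx ∧ dy; curl F = (6*y, -2*x + 3*y - 2, 3 - 3*z)

d omega = sum_{i<j} (∂f_j/∂x_i - ∂f_i/∂x_j) dx_i ∧ dx_j. Under the identification (dy ∧ dz, dz ∧ dx, dx ∧ dy) ↔ (e_x, e_y, e_z), the coefficients are exactly the components of curl F. Compute:
  ∂R/∂y - ∂Q/∂z = (6*y) - (0) = 6*y
  ∂P/∂z - ∂R/∂x = (-2*x + 3*y) - (2) = -2*x + 3*y - 2
  ∂Q/∂x - ∂P/∂y = (0) - (3*z - 3) = 3 - 3*z.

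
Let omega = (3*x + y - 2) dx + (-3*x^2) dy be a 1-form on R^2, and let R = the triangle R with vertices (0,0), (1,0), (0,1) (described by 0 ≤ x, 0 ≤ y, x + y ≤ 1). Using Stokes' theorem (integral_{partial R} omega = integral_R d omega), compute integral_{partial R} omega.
integral_(partial R) omega = -3/2

Stokes: integral_partial_R omega = integral_R d omega with d omega = (∂Q/∂x - ∂P/∂y) dx ∧ dy.
  ∂Q/∂x = -6*x
  ∂P/∂y = 1
  integrand = ∂Q/∂x - ∂P/∂y = -6*x - 1.
Integrating over R: integral_0^1 integral_0^{1-x} (-6*x - 1) dy dx = -3/2.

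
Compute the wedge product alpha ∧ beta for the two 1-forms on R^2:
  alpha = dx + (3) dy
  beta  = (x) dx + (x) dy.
alpha ∧ beta = (-2*x) dx ∧ dy

Distribute the wedge, using dx_i ∧ dx_j = -dx_j ∧ dx_i and dx_i ∧ dx_i = 0. For each pair (i, j) with i < j, the coefficient of dx_i ∧ dx_j in alpha ∧ beta is (alpha_i * beta_j - alpha_j * beta_i). Collecting: alpha ∧ beta = (-2*x) dx ∧ dy.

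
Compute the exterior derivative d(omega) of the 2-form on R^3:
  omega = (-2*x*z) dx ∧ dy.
d(omega) = (-2*x) dx ∧ dy ∧ dz

For a 2-form omega = sum_{i<j} g_{ij} dx_i ∧ dx_j, the exterior derivative is
  d(omega) = sum_{i<j} d(g_{ij}) ∧ dx_i ∧ dx_j = sum_{i<j, k} (∂g_{ij}/∂x_k) dx_k ∧ dx_i ∧ dx_j.
Expand each term, using dx_k ∧ dx_i ∧ dx_j = sgn(permutation) dx_{(a)} ∧ dx_{(b)} ∧ dx_{(c)} with (a < b < c) sorted:
  d(-2*x*z) includes (∂/∂z)(-2*x*z) dz = (-2*x) dz, which multiplied by dx ∧ dy gives (-2*x) dx ∧ dy ∧ dz
Collecting like 3-forms: d(omega) = (-2*x) dx ∧ dy ∧ dz.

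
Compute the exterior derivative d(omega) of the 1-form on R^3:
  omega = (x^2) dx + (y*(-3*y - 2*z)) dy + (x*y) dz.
d(omega) = (y) dx ∧ dz + (x + 2*y) dy ∧ dz

For a 1-form omega = sum_i f_i dx_i, the exterior derivative is
  d(omega) = sum_{i < j} (∂f_j/∂x_i - ∂f_i/∂x_j) dx_i ∧ dx_j.
  coefficient of dx ∧ dz: ∂f_3/∂x - ∂f_1/∂z = ∂(x*y)/∂x - ∂(x^2)/∂z = y
  coefficient of dy ∧ dz: ∂f_3/∂y - ∂f_2/∂z = ∂(x*y)/∂y - ∂(y*(-3*y - 2*z))/∂z = x + 2*y
Assembling: d(omega) = (y) dx ∧ dz + (x + 2*y) dy ∧ dz.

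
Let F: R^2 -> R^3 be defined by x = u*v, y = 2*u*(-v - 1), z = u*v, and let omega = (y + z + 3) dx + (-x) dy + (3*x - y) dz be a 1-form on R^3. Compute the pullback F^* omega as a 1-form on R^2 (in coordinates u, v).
F^* omega = (v*(6*u*v + 2*u + 3)) du + (3*u*(2*u*v + 1)) dv

Using F^*(f dg) = (f ∘ F) d(g ∘ F), substitute each coordinate x_i by F_i(u, v) in f_i, and replace dx_i by d F_i = (∂F_i/∂u) du + (∂F_i/∂v) dv.
  For the x component: f_1(F) = -u*v - 2*u + 3; d F_1 = (v) du + (u) dv
  For the y component: f_2(F) = -u*v; d F_2 = (-2*v - 2) du + (-2*u) dv
  For the z component: f_3(F) = u*(5*v + 2); d F_3 = (v) du + (u) dv
Combining and collecting du, dv coefficients:
  coeff of du: v*(6*u*v + 2*u + 3)
  coeff of dv: 3*u*(2*u*v + 1)
F^* omega = (v*(6*u*v + 2*u + 3)) du + (3*u*(2*u*v + 1)) dv.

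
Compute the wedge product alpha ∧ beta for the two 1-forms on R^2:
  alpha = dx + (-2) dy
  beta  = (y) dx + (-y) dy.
alpha ∧ beta = (y) dx ∧ dy

Distribute the wedge, using dx_i ∧ dx_j = -dx_j ∧ dx_i and dx_i ∧ dx_i = 0. For each pair (i, j) with i < j, the coefficient of dx_i ∧ dx_j in alpha ∧ beta is (alpha_i * beta_j - alpha_j * beta_i). Collecting: alpha ∧ beta = (y) dx ∧ dy.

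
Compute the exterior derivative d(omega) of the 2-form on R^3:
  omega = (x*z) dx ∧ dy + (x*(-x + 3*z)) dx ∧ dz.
d(omega) = (x) dx ∧ dy ∧ dz

For a 2-form omega = sum_{i<j} g_{ij} dx_i ∧ dx_j, the exterior derivative is
  d(omega) = sum_{i<j} d(g_{ij}) ∧ dx_i ∧ dx_j = sum_{i<j, k} (∂g_{ij}/∂x_k) dx_k ∧ dx_i ∧ dx_j.
Expand each term, using dx_k ∧ dx_i ∧ dx_j = sgn(permutation) dx_{(a)} ∧ dx_{(b)} ∧ dx_{(c)} with (a < b < c) sorted:
  d(x*z) includes (∂/∂z)(x*z) dz = (x) dz, which multiplied by dx ∧ dy gives (x) dx ∧ dy ∧ dz
Collecting like 3-forms: d(omega) = (x) dx ∧ dy ∧ dz.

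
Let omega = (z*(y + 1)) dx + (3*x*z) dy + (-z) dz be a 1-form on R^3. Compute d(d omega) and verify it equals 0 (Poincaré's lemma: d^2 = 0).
d(d omega) = 0

Step 1: d omega = sum_{i<j} (∂f_j/∂x_i - ∂f_i/∂x_j) dx_i ∧ dx_j:
  coeff of dx ∧ dy: 2*z
  coeff of dx ∧ dz: -y - 1
  coeff of dy ∧ dz: -3*x
Step 2: Apply d again to each 2-form coefficient. The only possible 3-form in R^3 is dx ∧ dy ∧ dz, with coefficient
  ∂(coeff of dy∧dz)/∂x - ∂(coeff of dx∧dz)/∂y + ∂(coeff of dx∧dy)/∂z
  = ∂/∂x (-3*x) - ∂/∂y (-y - 1) + ∂/∂z (2*z).
Each of these terms simplifies to sums of mixed partials that cancel in pairs. The result is 0 (by equality of mixed partials for smooth functions — Schwarz / Clairaut).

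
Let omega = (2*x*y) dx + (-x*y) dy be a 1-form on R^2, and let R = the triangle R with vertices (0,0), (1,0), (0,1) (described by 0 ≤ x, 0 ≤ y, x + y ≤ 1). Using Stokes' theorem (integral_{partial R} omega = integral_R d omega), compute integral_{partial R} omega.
integral_(partial R) omega = -1/2

Stokes: integral_partial_R omega = integral_R d omega with d omega = (∂Q/∂x - ∂P/∂y) dx ∧ dy.
  ∂Q/∂x = -y
  ∂P/∂y = 2*x
  integrand = ∂Q/∂x - ∂P/∂y = -2*x - y.
Integrating over R: integral_0^1 integral_0^{1-x} (-2*x - y) dy dx = -1/2.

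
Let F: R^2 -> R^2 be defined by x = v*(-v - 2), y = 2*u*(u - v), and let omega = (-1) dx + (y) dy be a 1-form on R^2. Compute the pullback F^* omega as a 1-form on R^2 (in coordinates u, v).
F^* omega = (4*u*(2*u^2 - 3*u*v + v^2)) du + (-4*u^3 + 4*u^2*v + 2*v + 2) dv

Using F^*(f dg) = (f ∘ F) d(g ∘ F), substitute each coordinate x_i by F_i(u, v) in f_i, and replace dx_i by d F_i = (∂F_i/∂u) du + (∂F_i/∂v) dv.
  For the x component: f_1(F) = -1; d F_1 = (0) du + (-2*v - 2) dv
  For the y component: f_2(F) = 2*u*(u - v); d F_2 = (4*u - 2*v) du + (-2*u) dv
Combining and collecting du, dv coefficients:
  coeff of du: 4*u*(2*u^2 - 3*u*v + v^2)
  coeff of dv: -4*u^3 + 4*u^2*v + 2*v + 2
F^* omega = (4*u*(2*u^2 - 3*u*v + v^2)) du + (-4*u^3 + 4*u^2*v + 2*v + 2) dv.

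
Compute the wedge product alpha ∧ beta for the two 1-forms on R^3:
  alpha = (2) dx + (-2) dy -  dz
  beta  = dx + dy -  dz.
alpha ∧ beta = (4) dx ∧ dy + (-1) dx ∧ dz + (3) dy ∧ dz

Distribute the wedge, using dx_i ∧ dx_j = -dx_j ∧ dx_i and dx_i ∧ dx_i = 0. For each pair (i, j) with i < j, the coefficient of dx_i ∧ dx_j in alpha ∧ beta is (alpha_i * beta_j - alpha_j * beta_i). Collecting: alpha ∧ beta = (4) dx ∧ dy + (-1) dx ∧ dz + (3) dy ∧ dz.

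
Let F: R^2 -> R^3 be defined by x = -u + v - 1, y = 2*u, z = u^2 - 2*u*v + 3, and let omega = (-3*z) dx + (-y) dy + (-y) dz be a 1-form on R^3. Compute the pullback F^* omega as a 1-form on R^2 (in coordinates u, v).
F^* omega = (-u^2 - 2*u*v - 4*u + 9) du + (u^2 + 6*u*v - 9) dv

Using F^*(f dg) = (f ∘ F) d(g ∘ F), substitute each coordinate x_i by F_i(u, v) in f_i, and replace dx_i by d F_i = (∂F_i/∂u) du + (∂F_i/∂v) dv.
  For the x component: f_1(F) = -3*u^2 + 6*u*v - 9; d F_1 = (-1) du + (1) dv
  For the y component: f_2(F) = -2*u; d F_2 = (2) du + (0) dv
  For the z component: f_3(F) = -2*u; d F_3 = (2*u - 2*v) du + (-2*u) dv
Combining and collecting du, dv coefficients:
  coeff of du: -u^2 - 2*u*v - 4*u + 9
  coeff of dv: u^2 + 6*u*v - 9
F^* omega = (-u^2 - 2*u*v - 4*u + 9) du + (u^2 + 6*u*v - 9) dv.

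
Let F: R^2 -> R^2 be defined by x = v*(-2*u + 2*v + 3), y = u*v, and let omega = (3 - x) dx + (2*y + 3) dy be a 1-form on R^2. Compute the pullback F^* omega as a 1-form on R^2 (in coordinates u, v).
F^* omega = (v*(-2*u*v + 4*v^2 + 6*v - 3)) du + (-2*u^2*v + 12*u*v^2 + 12*u*v - 3*u - 8*v^3 - 18*v^2 + 3*v + 9) dv

Using F^*(f dg) = (f ∘ F) d(g ∘ F), substitute each coordinate x_i by F_i(u, v) in f_i, and replace dx_i by d F_i = (∂F_i/∂u) du + (∂F_i/∂v) dv.
  For the x component: f_1(F) = 2*u*v - 2*v^2 - 3*v + 3; d F_1 = (-2*v) du + (-2*u + 4*v + 3) dv
  For the y component: f_2(F) = 2*u*v + 3; d F_2 = (v) du + (u) dv
Combining and collecting du, dv coefficients:
  coeff of du: v*(-2*u*v + 4*v^2 + 6*v - 3)
  coeff of dv: -2*u^2*v + 12*u*v^2 + 12*u*v - 3*u - 8*v^3 - 18*v^2 + 3*v + 9
F^* omega = (v*(-2*u*v + 4*v^2 + 6*v - 3)) du + (-2*u^2*v + 12*u*v^2 + 12*u*v - 3*u - 8*v^3 - 18*v^2 + 3*v + 9) dv.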